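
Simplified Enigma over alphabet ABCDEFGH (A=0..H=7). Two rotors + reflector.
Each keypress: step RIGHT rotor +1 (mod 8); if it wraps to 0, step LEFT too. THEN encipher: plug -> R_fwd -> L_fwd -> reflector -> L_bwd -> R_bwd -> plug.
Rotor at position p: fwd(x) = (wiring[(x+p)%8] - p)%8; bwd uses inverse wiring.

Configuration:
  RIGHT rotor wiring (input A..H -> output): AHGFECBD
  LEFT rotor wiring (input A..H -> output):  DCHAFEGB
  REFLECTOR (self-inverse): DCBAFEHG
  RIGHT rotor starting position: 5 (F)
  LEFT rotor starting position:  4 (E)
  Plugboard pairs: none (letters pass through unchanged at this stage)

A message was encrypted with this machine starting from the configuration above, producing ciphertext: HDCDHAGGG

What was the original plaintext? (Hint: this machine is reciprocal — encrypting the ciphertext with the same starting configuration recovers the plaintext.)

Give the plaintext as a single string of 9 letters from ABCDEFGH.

Answer: BGBFFGEDF

Derivation:
Char 1 ('H'): step: R->6, L=4; H->plug->H->R->E->L->H->refl->G->L'->F->R'->B->plug->B
Char 2 ('D'): step: R->7, L=4; D->plug->D->R->H->L->E->refl->F->L'->D->R'->G->plug->G
Char 3 ('C'): step: R->0, L->5 (L advanced); C->plug->C->R->G->L->D->refl->A->L'->H->R'->B->plug->B
Char 4 ('D'): step: R->1, L=5; D->plug->D->R->D->L->G->refl->H->L'->A->R'->F->plug->F
Char 5 ('H'): step: R->2, L=5; H->plug->H->R->F->L->C->refl->B->L'->B->R'->F->plug->F
Char 6 ('A'): step: R->3, L=5; A->plug->A->R->C->L->E->refl->F->L'->E->R'->G->plug->G
Char 7 ('G'): step: R->4, L=5; G->plug->G->R->C->L->E->refl->F->L'->E->R'->E->plug->E
Char 8 ('G'): step: R->5, L=5; G->plug->G->R->A->L->H->refl->G->L'->D->R'->D->plug->D
Char 9 ('G'): step: R->6, L=5; G->plug->G->R->G->L->D->refl->A->L'->H->R'->F->plug->F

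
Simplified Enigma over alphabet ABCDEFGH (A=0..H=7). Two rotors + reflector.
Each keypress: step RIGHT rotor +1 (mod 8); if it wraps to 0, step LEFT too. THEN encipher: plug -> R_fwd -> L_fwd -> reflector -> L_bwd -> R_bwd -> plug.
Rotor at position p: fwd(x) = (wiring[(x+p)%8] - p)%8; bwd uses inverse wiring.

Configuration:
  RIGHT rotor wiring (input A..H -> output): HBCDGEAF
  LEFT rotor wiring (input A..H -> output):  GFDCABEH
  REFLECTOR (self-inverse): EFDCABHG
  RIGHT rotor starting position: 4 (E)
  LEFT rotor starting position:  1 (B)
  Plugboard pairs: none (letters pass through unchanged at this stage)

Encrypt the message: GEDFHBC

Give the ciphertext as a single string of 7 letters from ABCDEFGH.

Answer: BGAABEG

Derivation:
Char 1 ('G'): step: R->5, L=1; G->plug->G->R->G->L->G->refl->H->L'->D->R'->B->plug->B
Char 2 ('E'): step: R->6, L=1; E->plug->E->R->E->L->A->refl->E->L'->A->R'->G->plug->G
Char 3 ('D'): step: R->7, L=1; D->plug->D->R->D->L->H->refl->G->L'->G->R'->A->plug->A
Char 4 ('F'): step: R->0, L->2 (L advanced); F->plug->F->R->E->L->C->refl->D->L'->H->R'->A->plug->A
Char 5 ('H'): step: R->1, L=2; H->plug->H->R->G->L->E->refl->A->L'->B->R'->B->plug->B
Char 6 ('B'): step: R->2, L=2; B->plug->B->R->B->L->A->refl->E->L'->G->R'->E->plug->E
Char 7 ('C'): step: R->3, L=2; C->plug->C->R->B->L->A->refl->E->L'->G->R'->G->plug->G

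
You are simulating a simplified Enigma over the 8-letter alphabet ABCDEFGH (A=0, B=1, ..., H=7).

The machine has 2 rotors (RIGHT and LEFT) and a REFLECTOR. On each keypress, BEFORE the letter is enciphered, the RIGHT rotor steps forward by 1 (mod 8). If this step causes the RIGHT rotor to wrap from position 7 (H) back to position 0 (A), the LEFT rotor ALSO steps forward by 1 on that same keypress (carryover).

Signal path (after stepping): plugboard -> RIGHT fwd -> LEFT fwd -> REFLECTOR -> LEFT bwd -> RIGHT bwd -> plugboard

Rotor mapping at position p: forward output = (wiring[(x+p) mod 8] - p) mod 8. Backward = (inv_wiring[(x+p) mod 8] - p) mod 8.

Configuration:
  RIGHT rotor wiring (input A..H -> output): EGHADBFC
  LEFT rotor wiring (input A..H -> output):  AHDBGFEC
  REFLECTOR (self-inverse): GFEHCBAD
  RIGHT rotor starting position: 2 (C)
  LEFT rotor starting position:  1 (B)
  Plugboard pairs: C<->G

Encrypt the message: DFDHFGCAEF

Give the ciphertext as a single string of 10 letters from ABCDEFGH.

Char 1 ('D'): step: R->3, L=1; D->plug->D->R->C->L->A->refl->G->L'->A->R'->B->plug->B
Char 2 ('F'): step: R->4, L=1; F->plug->F->R->C->L->A->refl->G->L'->A->R'->E->plug->E
Char 3 ('D'): step: R->5, L=1; D->plug->D->R->H->L->H->refl->D->L'->F->R'->C->plug->G
Char 4 ('H'): step: R->6, L=1; H->plug->H->R->D->L->F->refl->B->L'->G->R'->C->plug->G
Char 5 ('F'): step: R->7, L=1; F->plug->F->R->E->L->E->refl->C->L'->B->R'->E->plug->E
Char 6 ('G'): step: R->0, L->2 (L advanced); G->plug->C->R->H->L->F->refl->B->L'->A->R'->D->plug->D
Char 7 ('C'): step: R->1, L=2; C->plug->G->R->B->L->H->refl->D->L'->D->R'->H->plug->H
Char 8 ('A'): step: R->2, L=2; A->plug->A->R->F->L->A->refl->G->L'->G->R'->B->plug->B
Char 9 ('E'): step: R->3, L=2; E->plug->E->R->H->L->F->refl->B->L'->A->R'->B->plug->B
Char 10 ('F'): step: R->4, L=2; F->plug->F->R->C->L->E->refl->C->L'->E->R'->H->plug->H

Answer: BEGGEDHBBH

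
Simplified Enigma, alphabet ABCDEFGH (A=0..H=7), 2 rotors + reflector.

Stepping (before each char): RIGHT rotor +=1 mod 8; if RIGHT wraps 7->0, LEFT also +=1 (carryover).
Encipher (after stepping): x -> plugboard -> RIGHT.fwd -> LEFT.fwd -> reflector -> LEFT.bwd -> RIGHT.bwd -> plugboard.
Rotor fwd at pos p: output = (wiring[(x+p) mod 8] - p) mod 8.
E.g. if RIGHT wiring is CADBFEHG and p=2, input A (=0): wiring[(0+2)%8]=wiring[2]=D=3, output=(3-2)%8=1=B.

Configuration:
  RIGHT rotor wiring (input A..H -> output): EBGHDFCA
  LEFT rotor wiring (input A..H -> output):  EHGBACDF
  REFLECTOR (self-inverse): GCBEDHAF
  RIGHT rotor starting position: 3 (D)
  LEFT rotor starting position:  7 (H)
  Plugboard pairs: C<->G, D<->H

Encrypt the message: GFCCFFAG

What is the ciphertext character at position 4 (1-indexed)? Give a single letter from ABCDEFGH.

Char 1 ('G'): step: R->4, L=7; G->plug->C->R->G->L->D->refl->E->L'->H->R'->A->plug->A
Char 2 ('F'): step: R->5, L=7; F->plug->F->R->B->L->F->refl->H->L'->D->R'->C->plug->G
Char 3 ('C'): step: R->6, L=7; C->plug->G->R->F->L->B->refl->C->L'->E->R'->A->plug->A
Char 4 ('C'): step: R->7, L=7; C->plug->G->R->G->L->D->refl->E->L'->H->R'->D->plug->H

H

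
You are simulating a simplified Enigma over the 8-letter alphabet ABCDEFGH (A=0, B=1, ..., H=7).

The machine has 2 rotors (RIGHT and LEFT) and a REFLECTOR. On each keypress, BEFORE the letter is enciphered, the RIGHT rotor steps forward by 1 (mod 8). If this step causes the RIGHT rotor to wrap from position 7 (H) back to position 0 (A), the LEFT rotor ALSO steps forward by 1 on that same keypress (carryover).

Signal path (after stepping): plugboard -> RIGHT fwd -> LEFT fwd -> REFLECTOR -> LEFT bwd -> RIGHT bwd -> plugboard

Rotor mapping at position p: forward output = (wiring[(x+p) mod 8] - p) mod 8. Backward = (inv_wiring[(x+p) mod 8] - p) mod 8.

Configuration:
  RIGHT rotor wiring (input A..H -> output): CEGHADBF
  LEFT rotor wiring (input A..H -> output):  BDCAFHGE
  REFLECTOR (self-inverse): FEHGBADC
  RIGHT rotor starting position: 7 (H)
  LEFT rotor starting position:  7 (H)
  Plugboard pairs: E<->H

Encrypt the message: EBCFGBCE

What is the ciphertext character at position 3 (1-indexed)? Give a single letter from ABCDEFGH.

Char 1 ('E'): step: R->0, L->0 (L advanced); E->plug->H->R->F->L->H->refl->C->L'->C->R'->A->plug->A
Char 2 ('B'): step: R->1, L=0; B->plug->B->R->F->L->H->refl->C->L'->C->R'->E->plug->H
Char 3 ('C'): step: R->2, L=0; C->plug->C->R->G->L->G->refl->D->L'->B->R'->D->plug->D

D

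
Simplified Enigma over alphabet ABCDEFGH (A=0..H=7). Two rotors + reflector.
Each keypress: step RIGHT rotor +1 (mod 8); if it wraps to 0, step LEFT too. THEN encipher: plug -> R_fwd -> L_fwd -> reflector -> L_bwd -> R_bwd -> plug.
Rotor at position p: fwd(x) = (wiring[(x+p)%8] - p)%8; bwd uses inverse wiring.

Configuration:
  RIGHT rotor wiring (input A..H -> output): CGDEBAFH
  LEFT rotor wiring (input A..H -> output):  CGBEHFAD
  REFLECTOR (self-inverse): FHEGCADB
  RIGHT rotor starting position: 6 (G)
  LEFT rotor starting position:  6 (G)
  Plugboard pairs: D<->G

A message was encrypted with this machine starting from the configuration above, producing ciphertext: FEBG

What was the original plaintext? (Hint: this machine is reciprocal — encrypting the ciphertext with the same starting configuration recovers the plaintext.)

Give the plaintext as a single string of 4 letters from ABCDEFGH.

Answer: ABEA

Derivation:
Char 1 ('F'): step: R->7, L=6; F->plug->F->R->C->L->E->refl->C->L'->A->R'->A->plug->A
Char 2 ('E'): step: R->0, L->7 (L advanced); E->plug->E->R->B->L->D->refl->G->L'->G->R'->B->plug->B
Char 3 ('B'): step: R->1, L=7; B->plug->B->R->C->L->H->refl->B->L'->H->R'->E->plug->E
Char 4 ('G'): step: R->2, L=7; G->plug->D->R->G->L->G->refl->D->L'->B->R'->A->plug->A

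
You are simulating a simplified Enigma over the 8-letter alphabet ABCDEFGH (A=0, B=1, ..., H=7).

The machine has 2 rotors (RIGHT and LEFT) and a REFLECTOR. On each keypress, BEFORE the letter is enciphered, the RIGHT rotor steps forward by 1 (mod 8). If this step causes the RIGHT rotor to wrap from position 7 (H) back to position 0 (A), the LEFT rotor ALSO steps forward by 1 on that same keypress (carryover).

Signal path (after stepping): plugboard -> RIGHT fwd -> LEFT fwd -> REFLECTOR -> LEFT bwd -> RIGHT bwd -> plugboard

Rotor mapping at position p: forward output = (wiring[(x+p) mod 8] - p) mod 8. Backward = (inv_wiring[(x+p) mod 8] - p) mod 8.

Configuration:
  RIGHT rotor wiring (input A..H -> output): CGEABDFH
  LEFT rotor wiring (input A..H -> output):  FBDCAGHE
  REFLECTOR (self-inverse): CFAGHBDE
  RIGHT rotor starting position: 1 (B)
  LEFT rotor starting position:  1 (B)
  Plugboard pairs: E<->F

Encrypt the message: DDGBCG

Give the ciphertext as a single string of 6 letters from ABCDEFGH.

Char 1 ('D'): step: R->2, L=1; D->plug->D->R->B->L->C->refl->A->L'->A->R'->G->plug->G
Char 2 ('D'): step: R->3, L=1; D->plug->D->R->C->L->B->refl->F->L'->E->R'->E->plug->F
Char 3 ('G'): step: R->4, L=1; G->plug->G->R->A->L->A->refl->C->L'->B->R'->C->plug->C
Char 4 ('B'): step: R->5, L=1; B->plug->B->R->A->L->A->refl->C->L'->B->R'->E->plug->F
Char 5 ('C'): step: R->6, L=1; C->plug->C->R->E->L->F->refl->B->L'->C->R'->F->plug->E
Char 6 ('G'): step: R->7, L=1; G->plug->G->R->E->L->F->refl->B->L'->C->R'->F->plug->E

Answer: GFCFEE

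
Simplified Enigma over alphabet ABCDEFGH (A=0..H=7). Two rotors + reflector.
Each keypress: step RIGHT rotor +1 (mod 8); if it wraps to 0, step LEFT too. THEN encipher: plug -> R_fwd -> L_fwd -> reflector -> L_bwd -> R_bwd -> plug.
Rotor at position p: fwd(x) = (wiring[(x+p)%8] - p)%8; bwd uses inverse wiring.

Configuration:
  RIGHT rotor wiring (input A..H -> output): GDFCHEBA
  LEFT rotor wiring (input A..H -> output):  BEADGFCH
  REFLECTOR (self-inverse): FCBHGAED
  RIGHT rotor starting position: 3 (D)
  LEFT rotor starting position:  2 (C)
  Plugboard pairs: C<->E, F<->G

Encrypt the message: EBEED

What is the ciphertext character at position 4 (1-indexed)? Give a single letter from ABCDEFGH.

Char 1 ('E'): step: R->4, L=2; E->plug->C->R->F->L->F->refl->A->L'->E->R'->D->plug->D
Char 2 ('B'): step: R->5, L=2; B->plug->B->R->E->L->A->refl->F->L'->F->R'->G->plug->F
Char 3 ('E'): step: R->6, L=2; E->plug->C->R->A->L->G->refl->E->L'->C->R'->B->plug->B
Char 4 ('E'): step: R->7, L=2; E->plug->C->R->E->L->A->refl->F->L'->F->R'->G->plug->F

F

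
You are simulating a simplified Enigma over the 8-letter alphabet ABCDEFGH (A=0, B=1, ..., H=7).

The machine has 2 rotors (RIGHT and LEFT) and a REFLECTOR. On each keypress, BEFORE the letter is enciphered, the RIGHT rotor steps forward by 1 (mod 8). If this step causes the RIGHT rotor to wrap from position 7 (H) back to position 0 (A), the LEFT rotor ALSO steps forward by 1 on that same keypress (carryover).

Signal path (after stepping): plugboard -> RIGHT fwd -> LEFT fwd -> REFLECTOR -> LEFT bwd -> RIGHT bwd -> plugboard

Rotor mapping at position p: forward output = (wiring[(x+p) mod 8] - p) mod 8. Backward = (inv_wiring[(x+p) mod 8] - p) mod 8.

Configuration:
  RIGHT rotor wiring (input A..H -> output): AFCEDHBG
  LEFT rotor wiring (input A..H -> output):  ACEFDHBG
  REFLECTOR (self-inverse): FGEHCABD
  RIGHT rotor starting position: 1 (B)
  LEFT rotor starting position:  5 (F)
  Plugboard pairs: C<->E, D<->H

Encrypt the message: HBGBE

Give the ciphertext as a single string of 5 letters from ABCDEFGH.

Answer: DACDH

Derivation:
Char 1 ('H'): step: R->2, L=5; H->plug->D->R->F->L->H->refl->D->L'->D->R'->H->plug->D
Char 2 ('B'): step: R->3, L=5; B->plug->B->R->A->L->C->refl->E->L'->B->R'->A->plug->A
Char 3 ('G'): step: R->4, L=5; G->plug->G->R->G->L->A->refl->F->L'->E->R'->E->plug->C
Char 4 ('B'): step: R->5, L=5; B->plug->B->R->E->L->F->refl->A->L'->G->R'->H->plug->D
Char 5 ('E'): step: R->6, L=5; E->plug->C->R->C->L->B->refl->G->L'->H->R'->D->plug->H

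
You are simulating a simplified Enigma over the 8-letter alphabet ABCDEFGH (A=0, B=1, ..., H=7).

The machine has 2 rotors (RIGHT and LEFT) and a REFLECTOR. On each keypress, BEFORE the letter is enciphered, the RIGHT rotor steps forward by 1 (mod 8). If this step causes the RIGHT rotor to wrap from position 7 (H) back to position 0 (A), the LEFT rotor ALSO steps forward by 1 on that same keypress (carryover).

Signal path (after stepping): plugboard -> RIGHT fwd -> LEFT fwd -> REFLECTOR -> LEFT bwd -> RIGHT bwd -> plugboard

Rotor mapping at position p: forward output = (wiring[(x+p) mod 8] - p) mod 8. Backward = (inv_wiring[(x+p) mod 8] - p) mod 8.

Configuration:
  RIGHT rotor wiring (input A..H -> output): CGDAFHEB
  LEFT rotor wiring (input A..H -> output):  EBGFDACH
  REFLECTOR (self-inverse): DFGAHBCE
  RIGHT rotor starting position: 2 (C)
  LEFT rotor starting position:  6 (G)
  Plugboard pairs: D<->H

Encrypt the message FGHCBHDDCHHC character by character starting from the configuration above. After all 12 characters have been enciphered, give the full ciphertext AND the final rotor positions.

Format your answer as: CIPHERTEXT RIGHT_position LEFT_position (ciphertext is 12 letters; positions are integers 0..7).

Char 1 ('F'): step: R->3, L=6; F->plug->F->R->H->L->C->refl->G->L'->C->R'->B->plug->B
Char 2 ('G'): step: R->4, L=6; G->plug->G->R->H->L->C->refl->G->L'->C->R'->F->plug->F
Char 3 ('H'): step: R->5, L=6; H->plug->D->R->F->L->H->refl->E->L'->A->R'->H->plug->D
Char 4 ('C'): step: R->6, L=6; C->plug->C->R->E->L->A->refl->D->L'->D->R'->B->plug->B
Char 5 ('B'): step: R->7, L=6; B->plug->B->R->D->L->D->refl->A->L'->E->R'->D->plug->H
Char 6 ('H'): step: R->0, L->7 (L advanced); H->plug->D->R->A->L->A->refl->D->L'->H->R'->F->plug->F
Char 7 ('D'): step: R->1, L=7; D->plug->H->R->B->L->F->refl->B->L'->G->R'->E->plug->E
Char 8 ('D'): step: R->2, L=7; D->plug->H->R->E->L->G->refl->C->L'->C->R'->E->plug->E
Char 9 ('C'): step: R->3, L=7; C->plug->C->R->E->L->G->refl->C->L'->C->R'->B->plug->B
Char 10 ('H'): step: R->4, L=7; H->plug->D->R->F->L->E->refl->H->L'->D->R'->B->plug->B
Char 11 ('H'): step: R->5, L=7; H->plug->D->R->F->L->E->refl->H->L'->D->R'->G->plug->G
Char 12 ('C'): step: R->6, L=7; C->plug->C->R->E->L->G->refl->C->L'->C->R'->F->plug->F
Final: ciphertext=BFDBHFEEBBGF, RIGHT=6, LEFT=7

Answer: BFDBHFEEBBGF 6 7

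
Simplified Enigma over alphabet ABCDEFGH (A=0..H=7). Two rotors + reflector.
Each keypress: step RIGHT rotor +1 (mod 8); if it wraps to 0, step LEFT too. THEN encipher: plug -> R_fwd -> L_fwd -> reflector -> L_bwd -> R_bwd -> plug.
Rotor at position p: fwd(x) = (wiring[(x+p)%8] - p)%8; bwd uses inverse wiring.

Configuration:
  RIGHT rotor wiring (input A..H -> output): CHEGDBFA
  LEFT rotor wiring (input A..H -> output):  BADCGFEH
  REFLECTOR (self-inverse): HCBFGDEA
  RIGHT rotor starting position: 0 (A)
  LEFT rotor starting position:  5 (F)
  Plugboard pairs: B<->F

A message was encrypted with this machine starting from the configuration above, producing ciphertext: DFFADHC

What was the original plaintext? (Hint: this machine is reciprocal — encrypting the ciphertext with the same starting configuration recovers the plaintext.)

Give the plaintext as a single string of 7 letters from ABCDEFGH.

Char 1 ('D'): step: R->1, L=5; D->plug->D->R->C->L->C->refl->B->L'->H->R'->G->plug->G
Char 2 ('F'): step: R->2, L=5; F->plug->B->R->E->L->D->refl->F->L'->G->R'->F->plug->B
Char 3 ('F'): step: R->3, L=5; F->plug->B->R->A->L->A->refl->H->L'->B->R'->H->plug->H
Char 4 ('A'): step: R->4, L=5; A->plug->A->R->H->L->B->refl->C->L'->C->R'->H->plug->H
Char 5 ('D'): step: R->5, L=5; D->plug->D->R->F->L->G->refl->E->L'->D->R'->C->plug->C
Char 6 ('H'): step: R->6, L=5; H->plug->H->R->D->L->E->refl->G->L'->F->R'->G->plug->G
Char 7 ('C'): step: R->7, L=5; C->plug->C->R->A->L->A->refl->H->L'->B->R'->A->plug->A

Answer: GBHHCGA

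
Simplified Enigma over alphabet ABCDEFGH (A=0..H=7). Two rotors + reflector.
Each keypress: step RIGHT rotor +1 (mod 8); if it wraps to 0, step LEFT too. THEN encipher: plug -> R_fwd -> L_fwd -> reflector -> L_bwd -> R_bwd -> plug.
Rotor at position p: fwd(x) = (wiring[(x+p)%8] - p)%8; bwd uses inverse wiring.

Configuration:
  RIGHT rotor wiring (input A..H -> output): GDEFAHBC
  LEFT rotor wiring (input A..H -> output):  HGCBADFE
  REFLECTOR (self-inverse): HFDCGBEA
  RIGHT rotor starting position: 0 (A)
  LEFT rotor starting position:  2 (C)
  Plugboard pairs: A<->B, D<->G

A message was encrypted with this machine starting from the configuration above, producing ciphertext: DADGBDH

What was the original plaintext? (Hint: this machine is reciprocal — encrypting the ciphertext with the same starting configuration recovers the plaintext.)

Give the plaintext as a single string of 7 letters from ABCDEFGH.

Char 1 ('D'): step: R->1, L=2; D->plug->G->R->B->L->H->refl->A->L'->A->R'->F->plug->F
Char 2 ('A'): step: R->2, L=2; A->plug->B->R->D->L->B->refl->F->L'->G->R'->C->plug->C
Char 3 ('D'): step: R->3, L=2; D->plug->G->R->A->L->A->refl->H->L'->B->R'->H->plug->H
Char 4 ('G'): step: R->4, L=2; G->plug->D->R->G->L->F->refl->B->L'->D->R'->B->plug->A
Char 5 ('B'): step: R->5, L=2; B->plug->A->R->C->L->G->refl->E->L'->H->R'->F->plug->F
Char 6 ('D'): step: R->6, L=2; D->plug->G->R->C->L->G->refl->E->L'->H->R'->F->plug->F
Char 7 ('H'): step: R->7, L=2; H->plug->H->R->C->L->G->refl->E->L'->H->R'->B->plug->A

Answer: FCHAFFA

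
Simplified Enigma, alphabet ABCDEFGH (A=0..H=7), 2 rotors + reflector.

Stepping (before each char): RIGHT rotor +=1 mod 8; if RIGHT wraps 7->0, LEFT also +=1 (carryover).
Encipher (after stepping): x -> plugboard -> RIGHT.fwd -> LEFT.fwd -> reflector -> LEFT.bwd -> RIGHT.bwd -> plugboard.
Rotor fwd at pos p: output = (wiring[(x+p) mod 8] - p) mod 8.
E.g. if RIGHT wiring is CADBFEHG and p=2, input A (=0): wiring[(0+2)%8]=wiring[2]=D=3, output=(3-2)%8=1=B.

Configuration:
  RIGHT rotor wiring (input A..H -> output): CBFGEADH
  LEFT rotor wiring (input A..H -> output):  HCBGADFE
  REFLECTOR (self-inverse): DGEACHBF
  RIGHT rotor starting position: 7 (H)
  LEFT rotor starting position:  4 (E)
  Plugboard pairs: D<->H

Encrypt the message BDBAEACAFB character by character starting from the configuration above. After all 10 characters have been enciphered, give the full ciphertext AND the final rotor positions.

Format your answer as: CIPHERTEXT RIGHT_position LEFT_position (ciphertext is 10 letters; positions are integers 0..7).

Char 1 ('B'): step: R->0, L->5 (L advanced); B->plug->B->R->B->L->A->refl->D->L'->H->R'->H->plug->D
Char 2 ('D'): step: R->1, L=5; D->plug->H->R->B->L->A->refl->D->L'->H->R'->E->plug->E
Char 3 ('B'): step: R->2, L=5; B->plug->B->R->E->L->F->refl->H->L'->C->R'->C->plug->C
Char 4 ('A'): step: R->3, L=5; A->plug->A->R->D->L->C->refl->E->L'->F->R'->C->plug->C
Char 5 ('E'): step: R->4, L=5; E->plug->E->R->G->L->B->refl->G->L'->A->R'->A->plug->A
Char 6 ('A'): step: R->5, L=5; A->plug->A->R->D->L->C->refl->E->L'->F->R'->D->plug->H
Char 7 ('C'): step: R->6, L=5; C->plug->C->R->E->L->F->refl->H->L'->C->R'->H->plug->D
Char 8 ('A'): step: R->7, L=5; A->plug->A->R->A->L->G->refl->B->L'->G->R'->D->plug->H
Char 9 ('F'): step: R->0, L->6 (L advanced); F->plug->F->R->A->L->H->refl->F->L'->H->R'->H->plug->D
Char 10 ('B'): step: R->1, L=6; B->plug->B->R->E->L->D->refl->A->L'->F->R'->C->plug->C
Final: ciphertext=DECCAHDHDC, RIGHT=1, LEFT=6

Answer: DECCAHDHDC 1 6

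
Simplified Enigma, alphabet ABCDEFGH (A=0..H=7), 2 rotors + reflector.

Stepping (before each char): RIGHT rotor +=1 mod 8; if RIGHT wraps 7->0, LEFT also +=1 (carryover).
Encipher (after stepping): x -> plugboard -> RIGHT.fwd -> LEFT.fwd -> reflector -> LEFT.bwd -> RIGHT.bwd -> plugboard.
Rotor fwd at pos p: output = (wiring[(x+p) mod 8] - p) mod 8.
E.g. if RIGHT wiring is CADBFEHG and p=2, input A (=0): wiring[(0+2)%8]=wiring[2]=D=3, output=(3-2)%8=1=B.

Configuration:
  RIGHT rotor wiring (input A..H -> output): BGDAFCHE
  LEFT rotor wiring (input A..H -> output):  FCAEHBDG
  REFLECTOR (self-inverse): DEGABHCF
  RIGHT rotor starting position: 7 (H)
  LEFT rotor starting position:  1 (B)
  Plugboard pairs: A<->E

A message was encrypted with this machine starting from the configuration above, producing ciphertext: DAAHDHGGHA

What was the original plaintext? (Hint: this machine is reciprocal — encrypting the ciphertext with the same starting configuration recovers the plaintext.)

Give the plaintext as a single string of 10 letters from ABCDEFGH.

Answer: EHHAEABBCH

Derivation:
Char 1 ('D'): step: R->0, L->2 (L advanced); D->plug->D->R->A->L->G->refl->C->L'->B->R'->A->plug->E
Char 2 ('A'): step: R->1, L=2; A->plug->E->R->B->L->C->refl->G->L'->A->R'->H->plug->H
Char 3 ('A'): step: R->2, L=2; A->plug->E->R->F->L->E->refl->B->L'->E->R'->H->plug->H
Char 4 ('H'): step: R->3, L=2; H->plug->H->R->A->L->G->refl->C->L'->B->R'->E->plug->A
Char 5 ('D'): step: R->4, L=2; D->plug->D->R->A->L->G->refl->C->L'->B->R'->A->plug->E
Char 6 ('H'): step: R->5, L=2; H->plug->H->R->A->L->G->refl->C->L'->B->R'->E->plug->A
Char 7 ('G'): step: R->6, L=2; G->plug->G->R->H->L->A->refl->D->L'->G->R'->B->plug->B
Char 8 ('G'): step: R->7, L=2; G->plug->G->R->D->L->H->refl->F->L'->C->R'->B->plug->B
Char 9 ('H'): step: R->0, L->3 (L advanced); H->plug->H->R->E->L->D->refl->A->L'->D->R'->C->plug->C
Char 10 ('A'): step: R->1, L=3; A->plug->E->R->B->L->E->refl->B->L'->A->R'->H->plug->H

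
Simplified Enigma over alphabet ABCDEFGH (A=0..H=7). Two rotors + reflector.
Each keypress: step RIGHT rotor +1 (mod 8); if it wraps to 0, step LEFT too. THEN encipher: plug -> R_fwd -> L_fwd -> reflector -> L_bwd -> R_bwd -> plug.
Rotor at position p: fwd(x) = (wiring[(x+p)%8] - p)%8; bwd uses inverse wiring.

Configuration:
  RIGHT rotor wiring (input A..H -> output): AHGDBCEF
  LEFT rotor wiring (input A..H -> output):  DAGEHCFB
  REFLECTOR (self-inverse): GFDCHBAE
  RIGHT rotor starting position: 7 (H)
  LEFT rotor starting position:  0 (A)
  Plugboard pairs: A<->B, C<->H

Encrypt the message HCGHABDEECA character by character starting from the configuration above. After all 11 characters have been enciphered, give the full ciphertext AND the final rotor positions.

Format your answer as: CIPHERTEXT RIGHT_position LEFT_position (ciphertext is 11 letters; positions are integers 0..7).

Answer: DHFEFHCAGFB 2 2

Derivation:
Char 1 ('H'): step: R->0, L->1 (L advanced); H->plug->C->R->G->L->A->refl->G->L'->D->R'->D->plug->D
Char 2 ('C'): step: R->1, L=1; C->plug->H->R->H->L->C->refl->D->L'->C->R'->C->plug->H
Char 3 ('G'): step: R->2, L=1; G->plug->G->R->G->L->A->refl->G->L'->D->R'->F->plug->F
Char 4 ('H'): step: R->3, L=1; H->plug->C->R->H->L->C->refl->D->L'->C->R'->E->plug->E
Char 5 ('A'): step: R->4, L=1; A->plug->B->R->G->L->A->refl->G->L'->D->R'->F->plug->F
Char 6 ('B'): step: R->5, L=1; B->plug->A->R->F->L->E->refl->H->L'->A->R'->C->plug->H
Char 7 ('D'): step: R->6, L=1; D->plug->D->R->B->L->F->refl->B->L'->E->R'->H->plug->C
Char 8 ('E'): step: R->7, L=1; E->plug->E->R->E->L->B->refl->F->L'->B->R'->B->plug->A
Char 9 ('E'): step: R->0, L->2 (L advanced); E->plug->E->R->B->L->C->refl->D->L'->E->R'->G->plug->G
Char 10 ('C'): step: R->1, L=2; C->plug->H->R->H->L->G->refl->A->L'->D->R'->F->plug->F
Char 11 ('A'): step: R->2, L=2; A->plug->B->R->B->L->C->refl->D->L'->E->R'->A->plug->B
Final: ciphertext=DHFEFHCAGFB, RIGHT=2, LEFT=2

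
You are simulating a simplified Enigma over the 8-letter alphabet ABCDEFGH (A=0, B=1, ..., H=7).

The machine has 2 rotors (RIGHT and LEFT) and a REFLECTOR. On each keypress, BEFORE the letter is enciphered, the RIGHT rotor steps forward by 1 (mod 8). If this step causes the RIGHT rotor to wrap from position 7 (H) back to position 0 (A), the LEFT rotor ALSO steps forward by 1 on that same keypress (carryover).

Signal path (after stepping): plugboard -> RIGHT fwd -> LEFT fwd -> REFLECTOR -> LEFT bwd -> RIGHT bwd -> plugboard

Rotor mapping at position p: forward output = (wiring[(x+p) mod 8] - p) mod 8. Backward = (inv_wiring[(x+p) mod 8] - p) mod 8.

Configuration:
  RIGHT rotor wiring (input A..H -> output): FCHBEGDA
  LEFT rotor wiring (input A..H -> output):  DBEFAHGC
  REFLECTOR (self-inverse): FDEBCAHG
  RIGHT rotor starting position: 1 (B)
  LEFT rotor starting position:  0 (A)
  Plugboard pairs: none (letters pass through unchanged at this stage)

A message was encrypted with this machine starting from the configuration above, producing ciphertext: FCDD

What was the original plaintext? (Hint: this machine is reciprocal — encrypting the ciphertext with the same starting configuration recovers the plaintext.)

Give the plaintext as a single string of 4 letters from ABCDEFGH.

Char 1 ('F'): step: R->2, L=0; F->plug->F->R->G->L->G->refl->H->L'->F->R'->A->plug->A
Char 2 ('C'): step: R->3, L=0; C->plug->C->R->D->L->F->refl->A->L'->E->R'->H->plug->H
Char 3 ('D'): step: R->4, L=0; D->plug->D->R->E->L->A->refl->F->L'->D->R'->G->plug->G
Char 4 ('D'): step: R->5, L=0; D->plug->D->R->A->L->D->refl->B->L'->B->R'->A->plug->A

Answer: AHGA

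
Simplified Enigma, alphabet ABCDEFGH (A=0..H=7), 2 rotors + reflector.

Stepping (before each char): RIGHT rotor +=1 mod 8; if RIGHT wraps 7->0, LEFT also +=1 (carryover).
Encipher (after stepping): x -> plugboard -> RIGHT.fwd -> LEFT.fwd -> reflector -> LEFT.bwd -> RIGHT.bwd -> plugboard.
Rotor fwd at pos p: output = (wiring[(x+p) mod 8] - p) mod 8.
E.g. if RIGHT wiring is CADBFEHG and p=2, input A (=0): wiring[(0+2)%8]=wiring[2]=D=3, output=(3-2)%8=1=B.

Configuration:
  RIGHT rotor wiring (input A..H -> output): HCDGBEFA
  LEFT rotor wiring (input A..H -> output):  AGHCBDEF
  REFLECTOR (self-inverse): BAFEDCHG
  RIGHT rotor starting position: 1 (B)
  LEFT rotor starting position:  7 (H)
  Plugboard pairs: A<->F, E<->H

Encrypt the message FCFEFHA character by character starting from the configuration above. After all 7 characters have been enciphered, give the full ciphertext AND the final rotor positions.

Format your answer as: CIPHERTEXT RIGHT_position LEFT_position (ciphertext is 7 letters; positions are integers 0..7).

Char 1 ('F'): step: R->2, L=7; F->plug->A->R->B->L->B->refl->A->L'->D->R'->E->plug->H
Char 2 ('C'): step: R->3, L=7; C->plug->C->R->B->L->B->refl->A->L'->D->R'->A->plug->F
Char 3 ('F'): step: R->4, L=7; F->plug->A->R->F->L->C->refl->F->L'->H->R'->G->plug->G
Char 4 ('E'): step: R->5, L=7; E->plug->H->R->E->L->D->refl->E->L'->G->R'->F->plug->A
Char 5 ('F'): step: R->6, L=7; F->plug->A->R->H->L->F->refl->C->L'->F->R'->E->plug->H
Char 6 ('H'): step: R->7, L=7; H->plug->E->R->H->L->F->refl->C->L'->F->R'->G->plug->G
Char 7 ('A'): step: R->0, L->0 (L advanced); A->plug->F->R->E->L->B->refl->A->L'->A->R'->H->plug->E
Final: ciphertext=HFGAHGE, RIGHT=0, LEFT=0

Answer: HFGAHGE 0 0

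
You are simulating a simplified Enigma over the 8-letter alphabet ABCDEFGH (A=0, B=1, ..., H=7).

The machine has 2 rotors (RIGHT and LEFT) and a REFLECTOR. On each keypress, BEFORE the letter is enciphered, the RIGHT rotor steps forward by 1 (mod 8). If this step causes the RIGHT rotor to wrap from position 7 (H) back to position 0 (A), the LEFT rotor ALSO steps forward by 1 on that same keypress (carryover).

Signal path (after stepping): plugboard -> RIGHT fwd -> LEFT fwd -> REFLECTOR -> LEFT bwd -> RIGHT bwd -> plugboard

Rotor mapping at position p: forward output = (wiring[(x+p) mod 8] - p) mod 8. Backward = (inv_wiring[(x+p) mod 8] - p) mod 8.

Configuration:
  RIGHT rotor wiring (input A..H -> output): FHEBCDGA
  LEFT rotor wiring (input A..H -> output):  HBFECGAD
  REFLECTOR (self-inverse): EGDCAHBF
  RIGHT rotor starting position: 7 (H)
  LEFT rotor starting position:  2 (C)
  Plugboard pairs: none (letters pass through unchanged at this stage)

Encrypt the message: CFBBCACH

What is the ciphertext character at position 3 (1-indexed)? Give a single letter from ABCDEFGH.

Char 1 ('C'): step: R->0, L->3 (L advanced); C->plug->C->R->E->L->A->refl->E->L'->F->R'->A->plug->A
Char 2 ('F'): step: R->1, L=3; F->plug->F->R->F->L->E->refl->A->L'->E->R'->H->plug->H
Char 3 ('B'): step: R->2, L=3; B->plug->B->R->H->L->C->refl->D->L'->C->R'->A->plug->A

A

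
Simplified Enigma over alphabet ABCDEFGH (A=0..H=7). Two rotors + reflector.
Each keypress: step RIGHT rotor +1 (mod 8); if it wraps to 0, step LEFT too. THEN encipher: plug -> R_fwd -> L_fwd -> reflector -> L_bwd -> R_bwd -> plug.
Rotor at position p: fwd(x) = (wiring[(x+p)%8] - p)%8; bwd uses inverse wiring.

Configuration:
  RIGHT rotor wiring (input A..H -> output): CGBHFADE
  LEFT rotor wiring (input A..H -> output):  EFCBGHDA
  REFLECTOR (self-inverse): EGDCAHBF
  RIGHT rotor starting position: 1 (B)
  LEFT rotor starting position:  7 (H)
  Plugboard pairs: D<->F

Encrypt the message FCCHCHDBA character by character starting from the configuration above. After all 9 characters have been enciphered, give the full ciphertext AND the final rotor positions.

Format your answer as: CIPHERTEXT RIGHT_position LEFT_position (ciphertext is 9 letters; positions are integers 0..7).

Answer: AEEGEBFEG 2 0

Derivation:
Char 1 ('F'): step: R->2, L=7; F->plug->D->R->G->L->A->refl->E->L'->H->R'->A->plug->A
Char 2 ('C'): step: R->3, L=7; C->plug->C->R->F->L->H->refl->F->L'->B->R'->E->plug->E
Char 3 ('C'): step: R->4, L=7; C->plug->C->R->H->L->E->refl->A->L'->G->R'->E->plug->E
Char 4 ('H'): step: R->5, L=7; H->plug->H->R->A->L->B->refl->G->L'->C->R'->G->plug->G
Char 5 ('C'): step: R->6, L=7; C->plug->C->R->E->L->C->refl->D->L'->D->R'->E->plug->E
Char 6 ('H'): step: R->7, L=7; H->plug->H->R->E->L->C->refl->D->L'->D->R'->B->plug->B
Char 7 ('D'): step: R->0, L->0 (L advanced); D->plug->F->R->A->L->E->refl->A->L'->H->R'->D->plug->F
Char 8 ('B'): step: R->1, L=0; B->plug->B->R->A->L->E->refl->A->L'->H->R'->E->plug->E
Char 9 ('A'): step: R->2, L=0; A->plug->A->R->H->L->A->refl->E->L'->A->R'->G->plug->G
Final: ciphertext=AEEGEBFEG, RIGHT=2, LEFT=0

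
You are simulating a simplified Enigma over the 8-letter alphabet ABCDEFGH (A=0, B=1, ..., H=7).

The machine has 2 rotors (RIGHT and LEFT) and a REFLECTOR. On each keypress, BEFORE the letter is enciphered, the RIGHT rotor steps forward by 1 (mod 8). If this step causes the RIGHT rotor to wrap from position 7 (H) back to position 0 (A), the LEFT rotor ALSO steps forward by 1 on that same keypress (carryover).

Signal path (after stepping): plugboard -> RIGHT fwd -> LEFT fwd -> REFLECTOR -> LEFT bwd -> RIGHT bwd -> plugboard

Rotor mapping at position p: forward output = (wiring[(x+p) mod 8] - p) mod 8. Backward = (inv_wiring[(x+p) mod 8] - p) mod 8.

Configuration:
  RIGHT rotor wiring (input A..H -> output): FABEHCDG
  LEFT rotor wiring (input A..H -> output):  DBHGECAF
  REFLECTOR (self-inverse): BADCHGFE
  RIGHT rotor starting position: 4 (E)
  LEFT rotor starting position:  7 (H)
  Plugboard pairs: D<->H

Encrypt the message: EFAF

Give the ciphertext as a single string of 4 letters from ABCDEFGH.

Answer: GHGH

Derivation:
Char 1 ('E'): step: R->5, L=7; E->plug->E->R->D->L->A->refl->B->L'->H->R'->G->plug->G
Char 2 ('F'): step: R->6, L=7; F->plug->F->R->G->L->D->refl->C->L'->C->R'->D->plug->H
Char 3 ('A'): step: R->7, L=7; A->plug->A->R->H->L->B->refl->A->L'->D->R'->G->plug->G
Char 4 ('F'): step: R->0, L->0 (L advanced); F->plug->F->R->C->L->H->refl->E->L'->E->R'->D->plug->H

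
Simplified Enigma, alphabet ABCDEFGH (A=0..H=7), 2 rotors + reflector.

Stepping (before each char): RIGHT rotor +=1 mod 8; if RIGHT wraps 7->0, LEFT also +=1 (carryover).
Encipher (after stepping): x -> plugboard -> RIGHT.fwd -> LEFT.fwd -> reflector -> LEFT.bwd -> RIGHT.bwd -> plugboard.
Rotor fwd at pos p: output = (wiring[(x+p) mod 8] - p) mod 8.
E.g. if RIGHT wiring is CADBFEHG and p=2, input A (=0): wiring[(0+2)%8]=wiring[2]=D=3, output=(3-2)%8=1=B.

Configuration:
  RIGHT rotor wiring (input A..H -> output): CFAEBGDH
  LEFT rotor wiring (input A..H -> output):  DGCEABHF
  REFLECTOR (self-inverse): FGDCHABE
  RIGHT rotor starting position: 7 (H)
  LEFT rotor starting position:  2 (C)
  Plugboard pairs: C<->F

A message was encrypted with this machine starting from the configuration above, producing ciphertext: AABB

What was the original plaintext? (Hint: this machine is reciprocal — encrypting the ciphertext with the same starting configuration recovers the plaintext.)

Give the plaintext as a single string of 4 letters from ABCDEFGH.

Answer: FGGE

Derivation:
Char 1 ('A'): step: R->0, L->3 (L advanced); A->plug->A->R->C->L->G->refl->B->L'->A->R'->C->plug->F
Char 2 ('A'): step: R->1, L=3; A->plug->A->R->E->L->C->refl->D->L'->G->R'->G->plug->G
Char 3 ('B'): step: R->2, L=3; B->plug->B->R->C->L->G->refl->B->L'->A->R'->G->plug->G
Char 4 ('B'): step: R->3, L=3; B->plug->B->R->G->L->D->refl->C->L'->E->R'->E->plug->E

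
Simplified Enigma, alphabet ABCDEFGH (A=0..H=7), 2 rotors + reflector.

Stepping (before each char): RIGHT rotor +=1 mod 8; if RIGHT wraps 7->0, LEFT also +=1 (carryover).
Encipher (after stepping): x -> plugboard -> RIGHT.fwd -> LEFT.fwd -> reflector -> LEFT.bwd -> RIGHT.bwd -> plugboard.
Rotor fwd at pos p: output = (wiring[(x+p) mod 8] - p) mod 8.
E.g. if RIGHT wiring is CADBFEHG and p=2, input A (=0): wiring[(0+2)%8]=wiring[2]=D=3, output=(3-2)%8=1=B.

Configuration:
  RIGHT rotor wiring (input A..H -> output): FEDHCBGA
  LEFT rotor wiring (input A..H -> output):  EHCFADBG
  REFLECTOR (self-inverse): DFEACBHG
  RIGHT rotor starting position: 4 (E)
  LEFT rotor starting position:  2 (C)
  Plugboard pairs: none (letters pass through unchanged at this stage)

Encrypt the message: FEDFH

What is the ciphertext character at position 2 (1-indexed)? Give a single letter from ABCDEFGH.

Char 1 ('F'): step: R->5, L=2; F->plug->F->R->G->L->C->refl->E->L'->F->R'->H->plug->H
Char 2 ('E'): step: R->6, L=2; E->plug->E->R->F->L->E->refl->C->L'->G->R'->D->plug->D

D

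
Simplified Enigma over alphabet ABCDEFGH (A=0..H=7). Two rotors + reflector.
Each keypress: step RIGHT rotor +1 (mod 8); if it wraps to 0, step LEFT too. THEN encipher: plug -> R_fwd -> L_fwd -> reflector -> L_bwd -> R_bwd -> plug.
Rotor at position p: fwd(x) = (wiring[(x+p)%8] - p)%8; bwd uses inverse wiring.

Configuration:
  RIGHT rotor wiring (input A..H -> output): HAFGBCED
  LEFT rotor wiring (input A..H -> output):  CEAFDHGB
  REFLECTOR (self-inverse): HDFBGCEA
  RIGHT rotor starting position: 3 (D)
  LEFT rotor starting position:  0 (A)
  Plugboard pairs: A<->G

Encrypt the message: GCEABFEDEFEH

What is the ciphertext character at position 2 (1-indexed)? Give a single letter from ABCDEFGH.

Char 1 ('G'): step: R->4, L=0; G->plug->A->R->F->L->H->refl->A->L'->C->R'->H->plug->H
Char 2 ('C'): step: R->5, L=0; C->plug->C->R->G->L->G->refl->E->L'->B->R'->G->plug->A

A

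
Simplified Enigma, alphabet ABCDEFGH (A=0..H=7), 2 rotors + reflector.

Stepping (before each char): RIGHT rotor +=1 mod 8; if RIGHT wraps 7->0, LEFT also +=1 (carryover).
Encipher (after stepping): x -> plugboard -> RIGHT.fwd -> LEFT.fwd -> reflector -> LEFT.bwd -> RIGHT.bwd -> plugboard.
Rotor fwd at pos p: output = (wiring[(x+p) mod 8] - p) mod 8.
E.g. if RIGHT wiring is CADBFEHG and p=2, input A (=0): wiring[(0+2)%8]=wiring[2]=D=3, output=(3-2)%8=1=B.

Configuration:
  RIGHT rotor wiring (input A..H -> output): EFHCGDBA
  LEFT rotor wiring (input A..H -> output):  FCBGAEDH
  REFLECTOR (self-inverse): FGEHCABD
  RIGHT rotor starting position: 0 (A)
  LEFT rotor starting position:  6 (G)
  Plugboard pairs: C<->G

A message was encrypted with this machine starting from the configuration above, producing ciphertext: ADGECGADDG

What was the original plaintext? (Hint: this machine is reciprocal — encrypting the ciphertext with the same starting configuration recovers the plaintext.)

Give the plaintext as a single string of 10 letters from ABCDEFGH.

Answer: EEEGEAFAGC

Derivation:
Char 1 ('A'): step: R->1, L=6; A->plug->A->R->E->L->D->refl->H->L'->C->R'->E->plug->E
Char 2 ('D'): step: R->2, L=6; D->plug->D->R->B->L->B->refl->G->L'->H->R'->E->plug->E
Char 3 ('G'): step: R->3, L=6; G->plug->C->R->A->L->F->refl->A->L'->F->R'->E->plug->E
Char 4 ('E'): step: R->4, L=6; E->plug->E->R->A->L->F->refl->A->L'->F->R'->C->plug->G
Char 5 ('C'): step: R->5, L=6; C->plug->G->R->F->L->A->refl->F->L'->A->R'->E->plug->E
Char 6 ('G'): step: R->6, L=6; G->plug->C->R->G->L->C->refl->E->L'->D->R'->A->plug->A
Char 7 ('A'): step: R->7, L=6; A->plug->A->R->B->L->B->refl->G->L'->H->R'->F->plug->F
Char 8 ('D'): step: R->0, L->7 (L advanced); D->plug->D->R->C->L->D->refl->H->L'->E->R'->A->plug->A
Char 9 ('D'): step: R->1, L=7; D->plug->D->R->F->L->B->refl->G->L'->B->R'->C->plug->G
Char 10 ('G'): step: R->2, L=7; G->plug->C->R->E->L->H->refl->D->L'->C->R'->G->plug->C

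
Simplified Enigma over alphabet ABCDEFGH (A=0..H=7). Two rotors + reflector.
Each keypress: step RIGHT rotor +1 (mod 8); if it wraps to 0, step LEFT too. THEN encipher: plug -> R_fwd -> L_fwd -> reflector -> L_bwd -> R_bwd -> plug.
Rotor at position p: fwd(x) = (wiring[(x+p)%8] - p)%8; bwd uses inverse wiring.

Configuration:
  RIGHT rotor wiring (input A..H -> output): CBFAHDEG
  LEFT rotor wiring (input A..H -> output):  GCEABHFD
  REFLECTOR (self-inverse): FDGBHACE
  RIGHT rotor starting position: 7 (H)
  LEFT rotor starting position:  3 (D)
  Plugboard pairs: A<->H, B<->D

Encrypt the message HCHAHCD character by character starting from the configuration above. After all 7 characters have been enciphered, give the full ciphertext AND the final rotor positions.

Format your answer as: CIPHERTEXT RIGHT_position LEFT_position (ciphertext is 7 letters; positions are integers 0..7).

Answer: DFABDAH 6 4

Derivation:
Char 1 ('H'): step: R->0, L->4 (L advanced); H->plug->A->R->C->L->B->refl->D->L'->B->R'->B->plug->D
Char 2 ('C'): step: R->1, L=4; C->plug->C->R->H->L->E->refl->H->L'->D->R'->F->plug->F
Char 3 ('H'): step: R->2, L=4; H->plug->A->R->D->L->H->refl->E->L'->H->R'->H->plug->A
Char 4 ('A'): step: R->3, L=4; A->plug->H->R->C->L->B->refl->D->L'->B->R'->D->plug->B
Char 5 ('H'): step: R->4, L=4; H->plug->A->R->D->L->H->refl->E->L'->H->R'->B->plug->D
Char 6 ('C'): step: R->5, L=4; C->plug->C->R->B->L->D->refl->B->L'->C->R'->H->plug->A
Char 7 ('D'): step: R->6, L=4; D->plug->B->R->A->L->F->refl->A->L'->G->R'->A->plug->H
Final: ciphertext=DFABDAH, RIGHT=6, LEFT=4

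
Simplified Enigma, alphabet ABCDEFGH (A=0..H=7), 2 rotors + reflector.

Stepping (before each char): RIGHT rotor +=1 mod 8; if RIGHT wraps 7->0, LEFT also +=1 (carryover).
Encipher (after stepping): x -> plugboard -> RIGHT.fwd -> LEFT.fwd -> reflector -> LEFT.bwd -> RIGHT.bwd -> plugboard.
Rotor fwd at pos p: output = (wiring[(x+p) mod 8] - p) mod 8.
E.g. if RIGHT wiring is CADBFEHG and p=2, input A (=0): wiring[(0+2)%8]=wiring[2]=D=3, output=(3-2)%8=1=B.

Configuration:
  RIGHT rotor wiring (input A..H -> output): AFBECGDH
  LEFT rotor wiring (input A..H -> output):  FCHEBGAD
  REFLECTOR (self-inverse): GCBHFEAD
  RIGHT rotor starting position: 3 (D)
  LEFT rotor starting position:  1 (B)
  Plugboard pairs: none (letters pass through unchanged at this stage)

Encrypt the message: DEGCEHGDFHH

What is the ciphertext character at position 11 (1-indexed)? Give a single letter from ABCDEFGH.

Char 1 ('D'): step: R->4, L=1; D->plug->D->R->D->L->A->refl->G->L'->B->R'->F->plug->F
Char 2 ('E'): step: R->5, L=1; E->plug->E->R->A->L->B->refl->C->L'->G->R'->B->plug->B
Char 3 ('G'): step: R->6, L=1; G->plug->G->R->E->L->F->refl->E->L'->H->R'->D->plug->D
Char 4 ('C'): step: R->7, L=1; C->plug->C->R->G->L->C->refl->B->L'->A->R'->A->plug->A
Char 5 ('E'): step: R->0, L->2 (L advanced); E->plug->E->R->C->L->H->refl->D->L'->G->R'->F->plug->F
Char 6 ('H'): step: R->1, L=2; H->plug->H->R->H->L->A->refl->G->L'->E->R'->A->plug->A
Char 7 ('G'): step: R->2, L=2; G->plug->G->R->G->L->D->refl->H->L'->C->R'->B->plug->B
Char 8 ('D'): step: R->3, L=2; D->plug->D->R->A->L->F->refl->E->L'->D->R'->C->plug->C
Char 9 ('F'): step: R->4, L=2; F->plug->F->R->B->L->C->refl->B->L'->F->R'->G->plug->G
Char 10 ('H'): step: R->5, L=2; H->plug->H->R->F->L->B->refl->C->L'->B->R'->A->plug->A
Char 11 ('H'): step: R->6, L=2; H->plug->H->R->A->L->F->refl->E->L'->D->R'->E->plug->E

E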